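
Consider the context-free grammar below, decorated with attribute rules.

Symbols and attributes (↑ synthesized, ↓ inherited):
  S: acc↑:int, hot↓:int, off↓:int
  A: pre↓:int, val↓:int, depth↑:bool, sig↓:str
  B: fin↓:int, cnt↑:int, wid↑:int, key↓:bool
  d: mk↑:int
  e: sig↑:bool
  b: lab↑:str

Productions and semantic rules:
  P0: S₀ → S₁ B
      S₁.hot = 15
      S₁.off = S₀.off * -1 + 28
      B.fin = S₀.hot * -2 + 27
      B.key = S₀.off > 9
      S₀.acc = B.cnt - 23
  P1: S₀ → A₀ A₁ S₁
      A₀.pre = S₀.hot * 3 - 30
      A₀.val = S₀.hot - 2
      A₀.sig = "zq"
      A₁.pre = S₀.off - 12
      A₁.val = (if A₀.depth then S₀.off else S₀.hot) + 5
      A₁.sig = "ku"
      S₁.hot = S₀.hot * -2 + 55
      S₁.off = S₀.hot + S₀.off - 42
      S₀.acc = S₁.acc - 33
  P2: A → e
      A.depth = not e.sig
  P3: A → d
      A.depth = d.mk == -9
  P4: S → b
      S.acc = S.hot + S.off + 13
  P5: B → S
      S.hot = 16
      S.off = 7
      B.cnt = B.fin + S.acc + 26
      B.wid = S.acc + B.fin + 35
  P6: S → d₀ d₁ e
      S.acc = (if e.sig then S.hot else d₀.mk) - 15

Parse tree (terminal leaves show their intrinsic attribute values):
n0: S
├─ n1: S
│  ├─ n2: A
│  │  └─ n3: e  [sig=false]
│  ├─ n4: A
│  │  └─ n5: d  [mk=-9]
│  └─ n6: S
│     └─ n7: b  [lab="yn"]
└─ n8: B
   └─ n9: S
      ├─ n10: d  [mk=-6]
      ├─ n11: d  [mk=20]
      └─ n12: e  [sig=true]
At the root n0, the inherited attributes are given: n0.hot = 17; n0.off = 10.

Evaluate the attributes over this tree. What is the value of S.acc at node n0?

1. n0.hot = 17  [given at root]
2. n0.off = 10  [given at root]
3. n1.hot = 15  [15]
4. n1.off = 18  [S₀.off * -1 + 28]
5. n2.pre = 15  [S₀.hot * 3 - 30]
6. n2.val = 13  [S₀.hot - 2]
7. n2.sig = "zq"  ["zq"]
8. n3.sig = false  [terminal]
9. n2.depth = true  [not e.sig]
10. n4.pre = 6  [S₀.off - 12]
11. n4.val = 23  [(if A₀.depth then S₀.off else S₀.hot) + 5]
12. n4.sig = "ku"  ["ku"]
13. n5.mk = -9  [terminal]
14. n4.depth = true  [d.mk == -9]
15. n6.hot = 25  [S₀.hot * -2 + 55]
16. n6.off = -9  [S₀.hot + S₀.off - 42]
17. n7.lab = "yn"  [terminal]
18. n6.acc = 29  [S.hot + S.off + 13]
19. n1.acc = -4  [S₁.acc - 33]
20. n8.fin = -7  [S₀.hot * -2 + 27]
21. n8.key = true  [S₀.off > 9]
22. n9.hot = 16  [16]
23. n9.off = 7  [7]
24. n10.mk = -6  [terminal]
25. n11.mk = 20  [terminal]
26. n12.sig = true  [terminal]
27. n9.acc = 1  [(if e.sig then S.hot else d₀.mk) - 15]
28. n8.cnt = 20  [B.fin + S.acc + 26]
29. n8.wid = 29  [S.acc + B.fin + 35]
30. n0.acc = -3  [B.cnt - 23]

-3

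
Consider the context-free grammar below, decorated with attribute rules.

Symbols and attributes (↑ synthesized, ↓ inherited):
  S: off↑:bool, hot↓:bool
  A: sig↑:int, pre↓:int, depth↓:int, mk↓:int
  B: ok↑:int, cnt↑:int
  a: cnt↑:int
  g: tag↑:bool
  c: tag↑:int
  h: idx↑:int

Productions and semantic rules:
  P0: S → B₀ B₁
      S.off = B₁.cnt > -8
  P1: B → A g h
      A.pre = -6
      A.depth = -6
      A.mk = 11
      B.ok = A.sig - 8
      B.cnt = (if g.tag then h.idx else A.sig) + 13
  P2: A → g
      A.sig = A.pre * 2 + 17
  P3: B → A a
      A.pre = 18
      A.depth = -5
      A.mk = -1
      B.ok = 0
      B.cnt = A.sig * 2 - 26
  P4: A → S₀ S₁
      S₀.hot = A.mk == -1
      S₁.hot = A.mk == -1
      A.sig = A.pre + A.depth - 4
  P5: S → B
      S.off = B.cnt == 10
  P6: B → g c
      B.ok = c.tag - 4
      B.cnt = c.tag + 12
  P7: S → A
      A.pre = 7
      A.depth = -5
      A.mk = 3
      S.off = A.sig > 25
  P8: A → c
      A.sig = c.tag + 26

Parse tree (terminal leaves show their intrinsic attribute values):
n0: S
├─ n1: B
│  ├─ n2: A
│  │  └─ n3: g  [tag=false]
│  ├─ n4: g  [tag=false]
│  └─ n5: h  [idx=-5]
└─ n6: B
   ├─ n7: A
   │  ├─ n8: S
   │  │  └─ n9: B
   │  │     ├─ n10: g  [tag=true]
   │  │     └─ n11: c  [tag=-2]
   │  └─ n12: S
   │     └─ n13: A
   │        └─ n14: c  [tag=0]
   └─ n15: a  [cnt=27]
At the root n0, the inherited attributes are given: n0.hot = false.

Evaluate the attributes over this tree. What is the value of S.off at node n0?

1. n0.hot = false  [given at root]
2. n2.pre = -6  [-6]
3. n2.depth = -6  [-6]
4. n2.mk = 11  [11]
5. n3.tag = false  [terminal]
6. n2.sig = 5  [A.pre * 2 + 17]
7. n4.tag = false  [terminal]
8. n5.idx = -5  [terminal]
9. n1.ok = -3  [A.sig - 8]
10. n1.cnt = 18  [(if g.tag then h.idx else A.sig) + 13]
11. n7.pre = 18  [18]
12. n7.depth = -5  [-5]
13. n7.mk = -1  [-1]
14. n8.hot = true  [A.mk == -1]
15. n10.tag = true  [terminal]
16. n11.tag = -2  [terminal]
17. n9.ok = -6  [c.tag - 4]
18. n9.cnt = 10  [c.tag + 12]
19. n8.off = true  [B.cnt == 10]
20. n12.hot = true  [A.mk == -1]
21. n13.pre = 7  [7]
22. n13.depth = -5  [-5]
23. n13.mk = 3  [3]
24. n14.tag = 0  [terminal]
25. n13.sig = 26  [c.tag + 26]
26. n12.off = true  [A.sig > 25]
27. n7.sig = 9  [A.pre + A.depth - 4]
28. n15.cnt = 27  [terminal]
29. n6.ok = 0  [0]
30. n6.cnt = -8  [A.sig * 2 - 26]
31. n0.off = false  [B₁.cnt > -8]

false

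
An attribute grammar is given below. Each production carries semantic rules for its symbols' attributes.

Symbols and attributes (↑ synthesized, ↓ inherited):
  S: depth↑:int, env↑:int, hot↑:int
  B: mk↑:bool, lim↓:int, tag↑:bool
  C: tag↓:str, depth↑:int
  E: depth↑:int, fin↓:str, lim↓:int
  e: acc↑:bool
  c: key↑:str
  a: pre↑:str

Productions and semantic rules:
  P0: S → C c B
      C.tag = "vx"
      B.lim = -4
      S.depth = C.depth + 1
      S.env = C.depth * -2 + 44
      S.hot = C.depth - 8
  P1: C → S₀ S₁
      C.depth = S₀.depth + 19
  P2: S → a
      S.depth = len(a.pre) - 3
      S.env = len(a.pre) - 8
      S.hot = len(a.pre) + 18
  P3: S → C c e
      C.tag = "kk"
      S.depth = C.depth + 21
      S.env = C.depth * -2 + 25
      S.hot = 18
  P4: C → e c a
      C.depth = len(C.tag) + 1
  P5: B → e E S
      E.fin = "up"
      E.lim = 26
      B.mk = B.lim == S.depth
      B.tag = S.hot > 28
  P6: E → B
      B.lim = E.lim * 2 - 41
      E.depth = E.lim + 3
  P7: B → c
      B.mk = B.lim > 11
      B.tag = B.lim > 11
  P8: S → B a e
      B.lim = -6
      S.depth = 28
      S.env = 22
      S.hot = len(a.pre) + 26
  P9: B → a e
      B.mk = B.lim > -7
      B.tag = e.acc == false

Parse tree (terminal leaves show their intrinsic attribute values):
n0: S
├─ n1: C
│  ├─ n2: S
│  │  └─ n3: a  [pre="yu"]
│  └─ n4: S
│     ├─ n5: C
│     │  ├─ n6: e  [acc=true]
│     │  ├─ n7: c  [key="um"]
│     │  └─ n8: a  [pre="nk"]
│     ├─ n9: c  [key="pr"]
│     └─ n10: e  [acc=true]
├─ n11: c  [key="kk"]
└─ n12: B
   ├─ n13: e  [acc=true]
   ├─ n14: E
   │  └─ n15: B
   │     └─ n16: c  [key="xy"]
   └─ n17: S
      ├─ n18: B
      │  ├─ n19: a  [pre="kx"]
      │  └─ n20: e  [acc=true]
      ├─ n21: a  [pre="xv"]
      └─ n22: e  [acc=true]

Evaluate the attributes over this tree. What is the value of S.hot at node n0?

1. n1.tag = "vx"  ["vx"]
2. n3.pre = "yu"  [terminal]
3. n2.depth = -1  [len(a.pre) - 3]
4. n2.env = -6  [len(a.pre) - 8]
5. n2.hot = 20  [len(a.pre) + 18]
6. n5.tag = "kk"  ["kk"]
7. n6.acc = true  [terminal]
8. n7.key = "um"  [terminal]
9. n8.pre = "nk"  [terminal]
10. n5.depth = 3  [len(C.tag) + 1]
11. n9.key = "pr"  [terminal]
12. n10.acc = true  [terminal]
13. n4.depth = 24  [C.depth + 21]
14. n4.env = 19  [C.depth * -2 + 25]
15. n4.hot = 18  [18]
16. n1.depth = 18  [S₀.depth + 19]
17. n11.key = "kk"  [terminal]
18. n12.lim = -4  [-4]
19. n13.acc = true  [terminal]
20. n14.fin = "up"  ["up"]
21. n14.lim = 26  [26]
22. n15.lim = 11  [E.lim * 2 - 41]
23. n16.key = "xy"  [terminal]
24. n15.mk = false  [B.lim > 11]
25. n15.tag = false  [B.lim > 11]
26. n14.depth = 29  [E.lim + 3]
27. n18.lim = -6  [-6]
28. n19.pre = "kx"  [terminal]
29. n20.acc = true  [terminal]
30. n18.mk = true  [B.lim > -7]
31. n18.tag = false  [e.acc == false]
32. n21.pre = "xv"  [terminal]
33. n22.acc = true  [terminal]
34. n17.depth = 28  [28]
35. n17.env = 22  [22]
36. n17.hot = 28  [len(a.pre) + 26]
37. n12.mk = false  [B.lim == S.depth]
38. n12.tag = false  [S.hot > 28]
39. n0.depth = 19  [C.depth + 1]
40. n0.env = 8  [C.depth * -2 + 44]
41. n0.hot = 10  [C.depth - 8]

10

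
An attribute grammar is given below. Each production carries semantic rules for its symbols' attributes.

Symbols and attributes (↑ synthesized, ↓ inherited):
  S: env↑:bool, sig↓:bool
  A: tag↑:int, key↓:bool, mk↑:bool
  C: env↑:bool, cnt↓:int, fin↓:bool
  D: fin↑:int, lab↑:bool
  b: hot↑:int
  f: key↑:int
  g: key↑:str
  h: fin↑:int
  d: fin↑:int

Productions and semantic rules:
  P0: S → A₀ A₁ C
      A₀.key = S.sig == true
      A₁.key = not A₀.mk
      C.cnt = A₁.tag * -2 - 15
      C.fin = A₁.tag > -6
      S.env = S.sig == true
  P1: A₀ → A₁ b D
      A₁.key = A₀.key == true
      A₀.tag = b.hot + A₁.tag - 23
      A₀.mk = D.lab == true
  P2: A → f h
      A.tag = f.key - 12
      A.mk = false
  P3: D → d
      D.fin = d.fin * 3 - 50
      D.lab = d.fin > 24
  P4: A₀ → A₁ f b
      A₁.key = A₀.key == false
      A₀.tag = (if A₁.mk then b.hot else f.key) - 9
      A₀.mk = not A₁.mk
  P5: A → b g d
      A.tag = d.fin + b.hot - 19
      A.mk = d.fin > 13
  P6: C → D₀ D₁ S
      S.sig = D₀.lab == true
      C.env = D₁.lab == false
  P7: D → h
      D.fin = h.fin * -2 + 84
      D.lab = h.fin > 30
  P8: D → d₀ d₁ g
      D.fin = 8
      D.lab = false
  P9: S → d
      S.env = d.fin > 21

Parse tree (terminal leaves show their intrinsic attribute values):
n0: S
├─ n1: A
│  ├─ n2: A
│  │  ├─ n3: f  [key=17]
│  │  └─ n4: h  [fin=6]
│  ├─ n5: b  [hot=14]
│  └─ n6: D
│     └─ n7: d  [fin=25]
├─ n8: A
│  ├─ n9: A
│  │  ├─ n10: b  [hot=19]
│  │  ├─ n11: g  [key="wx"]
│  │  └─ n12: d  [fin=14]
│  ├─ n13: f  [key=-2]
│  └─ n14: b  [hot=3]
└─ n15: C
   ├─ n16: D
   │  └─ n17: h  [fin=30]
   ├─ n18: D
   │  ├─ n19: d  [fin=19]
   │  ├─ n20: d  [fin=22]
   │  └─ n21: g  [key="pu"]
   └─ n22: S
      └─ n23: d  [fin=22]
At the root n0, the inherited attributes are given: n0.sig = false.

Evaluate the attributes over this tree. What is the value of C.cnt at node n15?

1. n0.sig = false  [given at root]
2. n1.key = false  [S.sig == true]
3. n2.key = false  [A₀.key == true]
4. n3.key = 17  [terminal]
5. n4.fin = 6  [terminal]
6. n2.tag = 5  [f.key - 12]
7. n2.mk = false  [false]
8. n5.hot = 14  [terminal]
9. n7.fin = 25  [terminal]
10. n6.fin = 25  [d.fin * 3 - 50]
11. n6.lab = true  [d.fin > 24]
12. n1.tag = -4  [b.hot + A₁.tag - 23]
13. n1.mk = true  [D.lab == true]
14. n8.key = false  [not A₀.mk]
15. n9.key = true  [A₀.key == false]
16. n10.hot = 19  [terminal]
17. n11.key = "wx"  [terminal]
18. n12.fin = 14  [terminal]
19. n9.tag = 14  [d.fin + b.hot - 19]
20. n9.mk = true  [d.fin > 13]
21. n13.key = -2  [terminal]
22. n14.hot = 3  [terminal]
23. n8.tag = -6  [(if A₁.mk then b.hot else f.key) - 9]
24. n8.mk = false  [not A₁.mk]
25. n15.cnt = -3  [A₁.tag * -2 - 15]
26. n15.fin = false  [A₁.tag > -6]
27. n17.fin = 30  [terminal]
28. n16.fin = 24  [h.fin * -2 + 84]
29. n16.lab = false  [h.fin > 30]
30. n19.fin = 19  [terminal]
31. n20.fin = 22  [terminal]
32. n21.key = "pu"  [terminal]
33. n18.fin = 8  [8]
34. n18.lab = false  [false]
35. n22.sig = false  [D₀.lab == true]
36. n23.fin = 22  [terminal]
37. n22.env = true  [d.fin > 21]
38. n15.env = true  [D₁.lab == false]
39. n0.env = false  [S.sig == true]

-3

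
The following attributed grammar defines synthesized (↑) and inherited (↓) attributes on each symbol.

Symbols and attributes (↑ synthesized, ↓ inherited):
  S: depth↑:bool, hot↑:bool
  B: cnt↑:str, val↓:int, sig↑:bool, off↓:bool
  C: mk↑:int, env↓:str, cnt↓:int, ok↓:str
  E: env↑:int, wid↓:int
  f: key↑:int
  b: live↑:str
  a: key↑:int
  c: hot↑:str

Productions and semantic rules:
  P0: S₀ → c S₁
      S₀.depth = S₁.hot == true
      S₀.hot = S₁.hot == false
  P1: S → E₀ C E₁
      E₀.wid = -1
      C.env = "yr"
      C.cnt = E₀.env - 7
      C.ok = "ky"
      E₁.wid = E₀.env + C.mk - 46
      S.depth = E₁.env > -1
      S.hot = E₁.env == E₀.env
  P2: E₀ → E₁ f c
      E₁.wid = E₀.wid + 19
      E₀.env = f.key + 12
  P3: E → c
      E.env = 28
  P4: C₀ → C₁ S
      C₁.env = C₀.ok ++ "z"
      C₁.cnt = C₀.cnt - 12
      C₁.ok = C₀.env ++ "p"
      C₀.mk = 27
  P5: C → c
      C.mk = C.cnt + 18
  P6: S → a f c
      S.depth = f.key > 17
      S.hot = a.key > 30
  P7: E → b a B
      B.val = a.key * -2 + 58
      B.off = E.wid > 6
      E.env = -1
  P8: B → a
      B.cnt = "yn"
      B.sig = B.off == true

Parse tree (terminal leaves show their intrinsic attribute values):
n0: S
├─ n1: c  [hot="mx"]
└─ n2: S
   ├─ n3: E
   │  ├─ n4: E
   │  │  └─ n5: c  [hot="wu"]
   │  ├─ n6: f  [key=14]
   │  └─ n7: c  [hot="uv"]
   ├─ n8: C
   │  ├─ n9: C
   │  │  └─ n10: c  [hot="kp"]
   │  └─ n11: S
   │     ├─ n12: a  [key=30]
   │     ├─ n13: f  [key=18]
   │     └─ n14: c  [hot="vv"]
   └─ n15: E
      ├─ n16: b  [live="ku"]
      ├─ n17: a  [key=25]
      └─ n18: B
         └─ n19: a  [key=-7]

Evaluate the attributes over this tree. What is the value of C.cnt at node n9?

7

1. n1.hot = "mx"  [terminal]
2. n3.wid = -1  [-1]
3. n4.wid = 18  [E₀.wid + 19]
4. n5.hot = "wu"  [terminal]
5. n4.env = 28  [28]
6. n6.key = 14  [terminal]
7. n7.hot = "uv"  [terminal]
8. n3.env = 26  [f.key + 12]
9. n8.env = "yr"  ["yr"]
10. n8.cnt = 19  [E₀.env - 7]
11. n8.ok = "ky"  ["ky"]
12. n9.env = "kyz"  [C₀.ok ++ "z"]
13. n9.cnt = 7  [C₀.cnt - 12]
14. n9.ok = "yrp"  [C₀.env ++ "p"]
15. n10.hot = "kp"  [terminal]
16. n9.mk = 25  [C.cnt + 18]
17. n12.key = 30  [terminal]
18. n13.key = 18  [terminal]
19. n14.hot = "vv"  [terminal]
20. n11.depth = true  [f.key > 17]
21. n11.hot = false  [a.key > 30]
22. n8.mk = 27  [27]
23. n15.wid = 7  [E₀.env + C.mk - 46]
24. n16.live = "ku"  [terminal]
25. n17.key = 25  [terminal]
26. n18.val = 8  [a.key * -2 + 58]
27. n18.off = true  [E.wid > 6]
28. n19.key = -7  [terminal]
29. n18.cnt = "yn"  ["yn"]
30. n18.sig = true  [B.off == true]
31. n15.env = -1  [-1]
32. n2.depth = false  [E₁.env > -1]
33. n2.hot = false  [E₁.env == E₀.env]
34. n0.depth = false  [S₁.hot == true]
35. n0.hot = true  [S₁.hot == false]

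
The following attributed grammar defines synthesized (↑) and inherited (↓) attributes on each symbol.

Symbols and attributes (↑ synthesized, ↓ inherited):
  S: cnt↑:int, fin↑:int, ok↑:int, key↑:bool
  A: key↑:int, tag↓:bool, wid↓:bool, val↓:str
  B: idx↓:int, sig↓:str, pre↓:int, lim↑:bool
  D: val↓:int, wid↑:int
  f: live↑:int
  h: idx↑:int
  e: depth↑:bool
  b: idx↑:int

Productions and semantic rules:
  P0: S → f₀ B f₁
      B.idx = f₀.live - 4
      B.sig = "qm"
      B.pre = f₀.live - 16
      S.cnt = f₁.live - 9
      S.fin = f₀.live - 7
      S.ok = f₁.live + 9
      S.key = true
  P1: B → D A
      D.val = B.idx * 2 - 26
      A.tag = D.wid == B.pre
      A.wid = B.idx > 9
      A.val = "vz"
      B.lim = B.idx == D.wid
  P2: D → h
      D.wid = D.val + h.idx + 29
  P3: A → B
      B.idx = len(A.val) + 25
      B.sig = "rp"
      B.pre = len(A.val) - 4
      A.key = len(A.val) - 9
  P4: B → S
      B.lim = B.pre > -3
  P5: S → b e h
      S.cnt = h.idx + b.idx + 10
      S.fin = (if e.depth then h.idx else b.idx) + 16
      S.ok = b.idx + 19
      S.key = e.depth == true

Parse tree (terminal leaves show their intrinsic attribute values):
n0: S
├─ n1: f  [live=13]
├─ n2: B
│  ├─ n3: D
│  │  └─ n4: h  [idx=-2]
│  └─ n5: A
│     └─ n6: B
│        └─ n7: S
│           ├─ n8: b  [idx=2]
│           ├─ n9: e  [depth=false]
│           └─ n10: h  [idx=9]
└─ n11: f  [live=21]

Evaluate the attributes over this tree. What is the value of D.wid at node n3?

19

1. n1.live = 13  [terminal]
2. n2.idx = 9  [f₀.live - 4]
3. n2.sig = "qm"  ["qm"]
4. n2.pre = -3  [f₀.live - 16]
5. n3.val = -8  [B.idx * 2 - 26]
6. n4.idx = -2  [terminal]
7. n3.wid = 19  [D.val + h.idx + 29]
8. n5.tag = false  [D.wid == B.pre]
9. n5.wid = false  [B.idx > 9]
10. n5.val = "vz"  ["vz"]
11. n6.idx = 27  [len(A.val) + 25]
12. n6.sig = "rp"  ["rp"]
13. n6.pre = -2  [len(A.val) - 4]
14. n8.idx = 2  [terminal]
15. n9.depth = false  [terminal]
16. n10.idx = 9  [terminal]
17. n7.cnt = 21  [h.idx + b.idx + 10]
18. n7.fin = 18  [(if e.depth then h.idx else b.idx) + 16]
19. n7.ok = 21  [b.idx + 19]
20. n7.key = false  [e.depth == true]
21. n6.lim = true  [B.pre > -3]
22. n5.key = -7  [len(A.val) - 9]
23. n2.lim = false  [B.idx == D.wid]
24. n11.live = 21  [terminal]
25. n0.cnt = 12  [f₁.live - 9]
26. n0.fin = 6  [f₀.live - 7]
27. n0.ok = 30  [f₁.live + 9]
28. n0.key = true  [true]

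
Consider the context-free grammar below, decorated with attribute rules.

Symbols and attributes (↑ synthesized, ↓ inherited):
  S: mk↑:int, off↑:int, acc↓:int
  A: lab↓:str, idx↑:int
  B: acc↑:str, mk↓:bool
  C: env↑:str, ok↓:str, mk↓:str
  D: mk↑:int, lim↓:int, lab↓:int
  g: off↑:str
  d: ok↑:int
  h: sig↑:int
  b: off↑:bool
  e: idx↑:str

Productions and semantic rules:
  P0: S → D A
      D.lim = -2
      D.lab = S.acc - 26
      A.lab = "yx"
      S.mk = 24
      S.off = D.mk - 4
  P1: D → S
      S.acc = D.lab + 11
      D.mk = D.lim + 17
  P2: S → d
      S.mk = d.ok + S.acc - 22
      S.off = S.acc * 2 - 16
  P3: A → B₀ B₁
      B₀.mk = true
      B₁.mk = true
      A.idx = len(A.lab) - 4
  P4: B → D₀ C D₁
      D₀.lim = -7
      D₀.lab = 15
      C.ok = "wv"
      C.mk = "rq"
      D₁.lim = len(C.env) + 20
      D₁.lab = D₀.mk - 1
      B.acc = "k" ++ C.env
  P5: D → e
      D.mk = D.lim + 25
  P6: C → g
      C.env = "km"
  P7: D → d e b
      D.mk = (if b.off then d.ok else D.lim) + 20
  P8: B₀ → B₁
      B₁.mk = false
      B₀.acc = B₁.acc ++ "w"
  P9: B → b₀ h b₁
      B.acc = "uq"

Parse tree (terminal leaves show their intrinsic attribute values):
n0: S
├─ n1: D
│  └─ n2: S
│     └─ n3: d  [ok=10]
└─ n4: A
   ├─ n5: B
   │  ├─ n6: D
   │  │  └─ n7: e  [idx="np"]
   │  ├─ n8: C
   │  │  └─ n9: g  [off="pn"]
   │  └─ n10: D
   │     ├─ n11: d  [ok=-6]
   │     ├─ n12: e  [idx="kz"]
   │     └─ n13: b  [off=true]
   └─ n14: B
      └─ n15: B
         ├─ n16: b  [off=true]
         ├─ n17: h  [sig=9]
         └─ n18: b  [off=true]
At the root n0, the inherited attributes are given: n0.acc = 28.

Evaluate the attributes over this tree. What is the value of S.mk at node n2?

1. n0.acc = 28  [given at root]
2. n1.lim = -2  [-2]
3. n1.lab = 2  [S.acc - 26]
4. n2.acc = 13  [D.lab + 11]
5. n3.ok = 10  [terminal]
6. n2.mk = 1  [d.ok + S.acc - 22]
7. n2.off = 10  [S.acc * 2 - 16]
8. n1.mk = 15  [D.lim + 17]
9. n4.lab = "yx"  ["yx"]
10. n5.mk = true  [true]
11. n6.lim = -7  [-7]
12. n6.lab = 15  [15]
13. n7.idx = "np"  [terminal]
14. n6.mk = 18  [D.lim + 25]
15. n8.ok = "wv"  ["wv"]
16. n8.mk = "rq"  ["rq"]
17. n9.off = "pn"  [terminal]
18. n8.env = "km"  ["km"]
19. n10.lim = 22  [len(C.env) + 20]
20. n10.lab = 17  [D₀.mk - 1]
21. n11.ok = -6  [terminal]
22. n12.idx = "kz"  [terminal]
23. n13.off = true  [terminal]
24. n10.mk = 14  [(if b.off then d.ok else D.lim) + 20]
25. n5.acc = "kkm"  ["k" ++ C.env]
26. n14.mk = true  [true]
27. n15.mk = false  [false]
28. n16.off = true  [terminal]
29. n17.sig = 9  [terminal]
30. n18.off = true  [terminal]
31. n15.acc = "uq"  ["uq"]
32. n14.acc = "uqw"  [B₁.acc ++ "w"]
33. n4.idx = -2  [len(A.lab) - 4]
34. n0.mk = 24  [24]
35. n0.off = 11  [D.mk - 4]

1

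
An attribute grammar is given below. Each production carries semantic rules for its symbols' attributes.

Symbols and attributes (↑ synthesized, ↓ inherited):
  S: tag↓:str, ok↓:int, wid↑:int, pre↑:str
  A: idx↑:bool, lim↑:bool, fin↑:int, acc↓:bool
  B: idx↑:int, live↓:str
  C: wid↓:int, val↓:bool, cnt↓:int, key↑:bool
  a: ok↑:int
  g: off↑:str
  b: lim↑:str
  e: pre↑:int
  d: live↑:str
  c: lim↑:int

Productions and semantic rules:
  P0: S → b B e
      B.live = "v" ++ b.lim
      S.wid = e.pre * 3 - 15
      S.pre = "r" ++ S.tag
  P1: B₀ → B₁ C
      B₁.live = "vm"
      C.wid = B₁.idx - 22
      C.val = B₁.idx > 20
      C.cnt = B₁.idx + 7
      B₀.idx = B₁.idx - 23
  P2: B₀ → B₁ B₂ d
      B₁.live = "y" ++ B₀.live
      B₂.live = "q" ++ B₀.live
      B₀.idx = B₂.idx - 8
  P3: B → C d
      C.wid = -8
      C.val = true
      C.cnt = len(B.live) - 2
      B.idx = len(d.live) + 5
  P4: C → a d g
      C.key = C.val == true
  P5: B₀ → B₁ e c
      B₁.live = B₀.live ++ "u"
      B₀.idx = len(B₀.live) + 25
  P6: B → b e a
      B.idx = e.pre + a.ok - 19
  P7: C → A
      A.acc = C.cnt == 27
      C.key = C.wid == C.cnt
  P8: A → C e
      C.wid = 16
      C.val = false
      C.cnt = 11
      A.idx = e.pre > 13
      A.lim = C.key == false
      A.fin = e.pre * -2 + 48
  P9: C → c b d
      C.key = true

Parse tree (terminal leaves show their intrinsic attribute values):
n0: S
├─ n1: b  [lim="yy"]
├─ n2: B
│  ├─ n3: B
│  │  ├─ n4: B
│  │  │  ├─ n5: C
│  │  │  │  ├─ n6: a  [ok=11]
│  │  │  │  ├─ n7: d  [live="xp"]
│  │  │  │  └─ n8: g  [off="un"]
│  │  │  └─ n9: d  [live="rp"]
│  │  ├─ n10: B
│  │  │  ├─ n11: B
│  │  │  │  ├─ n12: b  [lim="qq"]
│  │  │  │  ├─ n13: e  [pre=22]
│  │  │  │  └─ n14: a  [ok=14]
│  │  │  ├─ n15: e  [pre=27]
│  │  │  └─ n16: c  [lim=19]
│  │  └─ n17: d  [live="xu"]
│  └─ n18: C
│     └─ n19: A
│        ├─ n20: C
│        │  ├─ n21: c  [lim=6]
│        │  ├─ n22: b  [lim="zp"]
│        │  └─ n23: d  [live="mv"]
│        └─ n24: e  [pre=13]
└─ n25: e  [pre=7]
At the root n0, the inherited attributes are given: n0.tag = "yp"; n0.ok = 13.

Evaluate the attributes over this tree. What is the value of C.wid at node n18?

1. n0.tag = "yp"  [given at root]
2. n0.ok = 13  [given at root]
3. n1.lim = "yy"  [terminal]
4. n2.live = "vyy"  ["v" ++ b.lim]
5. n3.live = "vm"  ["vm"]
6. n4.live = "yvm"  ["y" ++ B₀.live]
7. n5.wid = -8  [-8]
8. n5.val = true  [true]
9. n5.cnt = 1  [len(B.live) - 2]
10. n6.ok = 11  [terminal]
11. n7.live = "xp"  [terminal]
12. n8.off = "un"  [terminal]
13. n5.key = true  [C.val == true]
14. n9.live = "rp"  [terminal]
15. n4.idx = 7  [len(d.live) + 5]
16. n10.live = "qvm"  ["q" ++ B₀.live]
17. n11.live = "qvmu"  [B₀.live ++ "u"]
18. n12.lim = "qq"  [terminal]
19. n13.pre = 22  [terminal]
20. n14.ok = 14  [terminal]
21. n11.idx = 17  [e.pre + a.ok - 19]
22. n15.pre = 27  [terminal]
23. n16.lim = 19  [terminal]
24. n10.idx = 28  [len(B₀.live) + 25]
25. n17.live = "xu"  [terminal]
26. n3.idx = 20  [B₂.idx - 8]
27. n18.wid = -2  [B₁.idx - 22]
28. n18.val = false  [B₁.idx > 20]
29. n18.cnt = 27  [B₁.idx + 7]
30. n19.acc = true  [C.cnt == 27]
31. n20.wid = 16  [16]
32. n20.val = false  [false]
33. n20.cnt = 11  [11]
34. n21.lim = 6  [terminal]
35. n22.lim = "zp"  [terminal]
36. n23.live = "mv"  [terminal]
37. n20.key = true  [true]
38. n24.pre = 13  [terminal]
39. n19.idx = false  [e.pre > 13]
40. n19.lim = false  [C.key == false]
41. n19.fin = 22  [e.pre * -2 + 48]
42. n18.key = false  [C.wid == C.cnt]
43. n2.idx = -3  [B₁.idx - 23]
44. n25.pre = 7  [terminal]
45. n0.wid = 6  [e.pre * 3 - 15]
46. n0.pre = "ryp"  ["r" ++ S.tag]

-2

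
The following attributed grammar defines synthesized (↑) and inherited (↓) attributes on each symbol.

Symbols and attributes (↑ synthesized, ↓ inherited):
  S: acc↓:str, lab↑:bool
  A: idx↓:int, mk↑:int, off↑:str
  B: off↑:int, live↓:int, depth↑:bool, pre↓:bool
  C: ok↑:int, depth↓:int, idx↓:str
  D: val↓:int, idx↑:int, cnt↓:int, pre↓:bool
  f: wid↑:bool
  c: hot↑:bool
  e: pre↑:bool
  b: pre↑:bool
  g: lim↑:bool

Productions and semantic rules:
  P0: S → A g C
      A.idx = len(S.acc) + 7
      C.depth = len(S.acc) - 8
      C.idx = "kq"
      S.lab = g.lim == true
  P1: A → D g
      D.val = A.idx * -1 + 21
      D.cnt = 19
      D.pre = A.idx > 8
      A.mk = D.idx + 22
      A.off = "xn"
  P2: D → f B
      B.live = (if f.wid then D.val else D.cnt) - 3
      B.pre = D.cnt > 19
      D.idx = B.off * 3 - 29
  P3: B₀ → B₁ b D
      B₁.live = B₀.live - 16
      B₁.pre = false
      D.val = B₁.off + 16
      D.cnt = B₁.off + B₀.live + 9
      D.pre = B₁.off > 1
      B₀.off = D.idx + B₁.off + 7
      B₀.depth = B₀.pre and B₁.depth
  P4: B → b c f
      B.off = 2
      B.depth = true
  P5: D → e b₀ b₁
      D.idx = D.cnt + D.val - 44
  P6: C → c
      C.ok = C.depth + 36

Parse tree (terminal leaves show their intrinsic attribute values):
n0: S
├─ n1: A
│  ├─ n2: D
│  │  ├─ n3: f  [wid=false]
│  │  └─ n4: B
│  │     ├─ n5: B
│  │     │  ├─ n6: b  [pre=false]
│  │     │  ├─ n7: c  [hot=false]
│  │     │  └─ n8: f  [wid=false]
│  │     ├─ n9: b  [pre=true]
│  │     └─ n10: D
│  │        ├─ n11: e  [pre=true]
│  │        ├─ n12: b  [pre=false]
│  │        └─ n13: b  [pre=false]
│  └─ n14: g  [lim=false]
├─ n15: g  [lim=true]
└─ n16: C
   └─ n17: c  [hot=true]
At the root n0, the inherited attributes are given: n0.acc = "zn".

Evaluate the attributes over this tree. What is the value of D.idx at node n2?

1. n0.acc = "zn"  [given at root]
2. n1.idx = 9  [len(S.acc) + 7]
3. n2.val = 12  [A.idx * -1 + 21]
4. n2.cnt = 19  [19]
5. n2.pre = true  [A.idx > 8]
6. n3.wid = false  [terminal]
7. n4.live = 16  [(if f.wid then D.val else D.cnt) - 3]
8. n4.pre = false  [D.cnt > 19]
9. n5.live = 0  [B₀.live - 16]
10. n5.pre = false  [false]
11. n6.pre = false  [terminal]
12. n7.hot = false  [terminal]
13. n8.wid = false  [terminal]
14. n5.off = 2  [2]
15. n5.depth = true  [true]
16. n9.pre = true  [terminal]
17. n10.val = 18  [B₁.off + 16]
18. n10.cnt = 27  [B₁.off + B₀.live + 9]
19. n10.pre = true  [B₁.off > 1]
20. n11.pre = true  [terminal]
21. n12.pre = false  [terminal]
22. n13.pre = false  [terminal]
23. n10.idx = 1  [D.cnt + D.val - 44]
24. n4.off = 10  [D.idx + B₁.off + 7]
25. n4.depth = false  [B₀.pre and B₁.depth]
26. n2.idx = 1  [B.off * 3 - 29]
27. n14.lim = false  [terminal]
28. n1.mk = 23  [D.idx + 22]
29. n1.off = "xn"  ["xn"]
30. n15.lim = true  [terminal]
31. n16.depth = -6  [len(S.acc) - 8]
32. n16.idx = "kq"  ["kq"]
33. n17.hot = true  [terminal]
34. n16.ok = 30  [C.depth + 36]
35. n0.lab = true  [g.lim == true]

1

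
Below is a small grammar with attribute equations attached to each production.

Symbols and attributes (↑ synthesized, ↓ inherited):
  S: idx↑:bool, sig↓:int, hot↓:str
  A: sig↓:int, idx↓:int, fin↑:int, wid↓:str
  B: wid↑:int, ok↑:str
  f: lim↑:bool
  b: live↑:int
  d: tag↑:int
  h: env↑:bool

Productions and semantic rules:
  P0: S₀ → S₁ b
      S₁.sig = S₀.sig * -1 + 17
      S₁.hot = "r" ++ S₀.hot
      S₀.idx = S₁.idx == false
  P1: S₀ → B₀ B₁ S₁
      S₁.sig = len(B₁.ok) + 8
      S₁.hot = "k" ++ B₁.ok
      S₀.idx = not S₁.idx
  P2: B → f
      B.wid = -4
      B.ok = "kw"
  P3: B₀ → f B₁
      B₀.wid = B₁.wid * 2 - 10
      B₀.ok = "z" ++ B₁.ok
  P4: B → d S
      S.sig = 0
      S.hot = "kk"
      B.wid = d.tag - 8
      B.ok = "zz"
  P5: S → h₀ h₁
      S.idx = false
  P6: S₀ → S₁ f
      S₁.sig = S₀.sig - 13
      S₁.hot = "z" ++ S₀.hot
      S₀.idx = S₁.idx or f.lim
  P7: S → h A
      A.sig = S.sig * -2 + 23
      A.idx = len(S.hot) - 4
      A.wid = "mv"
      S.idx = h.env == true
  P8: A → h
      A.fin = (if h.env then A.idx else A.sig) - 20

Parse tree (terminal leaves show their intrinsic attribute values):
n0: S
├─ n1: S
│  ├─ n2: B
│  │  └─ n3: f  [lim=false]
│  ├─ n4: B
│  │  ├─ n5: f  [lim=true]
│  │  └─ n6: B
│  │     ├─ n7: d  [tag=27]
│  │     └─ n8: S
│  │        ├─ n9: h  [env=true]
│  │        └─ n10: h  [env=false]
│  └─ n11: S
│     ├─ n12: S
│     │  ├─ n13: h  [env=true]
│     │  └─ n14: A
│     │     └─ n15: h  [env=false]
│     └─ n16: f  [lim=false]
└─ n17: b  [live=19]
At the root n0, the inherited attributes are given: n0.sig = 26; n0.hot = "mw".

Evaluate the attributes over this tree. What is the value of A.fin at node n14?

1. n0.sig = 26  [given at root]
2. n0.hot = "mw"  [given at root]
3. n1.sig = -9  [S₀.sig * -1 + 17]
4. n1.hot = "rmw"  ["r" ++ S₀.hot]
5. n3.lim = false  [terminal]
6. n2.wid = -4  [-4]
7. n2.ok = "kw"  ["kw"]
8. n5.lim = true  [terminal]
9. n7.tag = 27  [terminal]
10. n8.sig = 0  [0]
11. n8.hot = "kk"  ["kk"]
12. n9.env = true  [terminal]
13. n10.env = false  [terminal]
14. n8.idx = false  [false]
15. n6.wid = 19  [d.tag - 8]
16. n6.ok = "zz"  ["zz"]
17. n4.wid = 28  [B₁.wid * 2 - 10]
18. n4.ok = "zzz"  ["z" ++ B₁.ok]
19. n11.sig = 11  [len(B₁.ok) + 8]
20. n11.hot = "kzzz"  ["k" ++ B₁.ok]
21. n12.sig = -2  [S₀.sig - 13]
22. n12.hot = "zkzzz"  ["z" ++ S₀.hot]
23. n13.env = true  [terminal]
24. n14.sig = 27  [S.sig * -2 + 23]
25. n14.idx = 1  [len(S.hot) - 4]
26. n14.wid = "mv"  ["mv"]
27. n15.env = false  [terminal]
28. n14.fin = 7  [(if h.env then A.idx else A.sig) - 20]
29. n12.idx = true  [h.env == true]
30. n16.lim = false  [terminal]
31. n11.idx = true  [S₁.idx or f.lim]
32. n1.idx = false  [not S₁.idx]
33. n17.live = 19  [terminal]
34. n0.idx = true  [S₁.idx == false]

7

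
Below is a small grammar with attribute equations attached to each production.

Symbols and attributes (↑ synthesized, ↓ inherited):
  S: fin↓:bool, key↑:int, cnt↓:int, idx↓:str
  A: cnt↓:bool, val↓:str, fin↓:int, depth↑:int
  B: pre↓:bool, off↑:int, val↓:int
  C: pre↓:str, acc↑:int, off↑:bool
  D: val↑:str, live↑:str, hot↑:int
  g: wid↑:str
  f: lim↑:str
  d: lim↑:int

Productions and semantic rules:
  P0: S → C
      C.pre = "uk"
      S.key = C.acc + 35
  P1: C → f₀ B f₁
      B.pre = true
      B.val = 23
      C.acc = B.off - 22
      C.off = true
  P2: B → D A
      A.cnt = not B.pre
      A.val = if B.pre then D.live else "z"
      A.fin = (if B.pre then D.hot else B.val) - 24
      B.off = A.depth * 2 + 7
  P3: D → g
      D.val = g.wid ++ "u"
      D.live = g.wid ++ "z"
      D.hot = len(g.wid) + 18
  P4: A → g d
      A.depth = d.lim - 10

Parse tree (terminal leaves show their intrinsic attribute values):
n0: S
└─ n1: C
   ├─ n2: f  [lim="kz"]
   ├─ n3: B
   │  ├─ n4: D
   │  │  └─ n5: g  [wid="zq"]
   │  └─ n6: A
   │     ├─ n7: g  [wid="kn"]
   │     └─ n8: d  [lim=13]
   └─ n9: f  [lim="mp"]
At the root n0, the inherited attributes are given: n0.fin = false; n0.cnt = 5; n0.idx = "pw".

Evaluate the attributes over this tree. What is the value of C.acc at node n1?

-9

1. n0.fin = false  [given at root]
2. n0.cnt = 5  [given at root]
3. n0.idx = "pw"  [given at root]
4. n1.pre = "uk"  ["uk"]
5. n2.lim = "kz"  [terminal]
6. n3.pre = true  [true]
7. n3.val = 23  [23]
8. n5.wid = "zq"  [terminal]
9. n4.val = "zqu"  [g.wid ++ "u"]
10. n4.live = "zqz"  [g.wid ++ "z"]
11. n4.hot = 20  [len(g.wid) + 18]
12. n6.cnt = false  [not B.pre]
13. n6.val = "zqz"  [if B.pre then D.live else "z"]
14. n6.fin = -4  [(if B.pre then D.hot else B.val) - 24]
15. n7.wid = "kn"  [terminal]
16. n8.lim = 13  [terminal]
17. n6.depth = 3  [d.lim - 10]
18. n3.off = 13  [A.depth * 2 + 7]
19. n9.lim = "mp"  [terminal]
20. n1.acc = -9  [B.off - 22]
21. n1.off = true  [true]
22. n0.key = 26  [C.acc + 35]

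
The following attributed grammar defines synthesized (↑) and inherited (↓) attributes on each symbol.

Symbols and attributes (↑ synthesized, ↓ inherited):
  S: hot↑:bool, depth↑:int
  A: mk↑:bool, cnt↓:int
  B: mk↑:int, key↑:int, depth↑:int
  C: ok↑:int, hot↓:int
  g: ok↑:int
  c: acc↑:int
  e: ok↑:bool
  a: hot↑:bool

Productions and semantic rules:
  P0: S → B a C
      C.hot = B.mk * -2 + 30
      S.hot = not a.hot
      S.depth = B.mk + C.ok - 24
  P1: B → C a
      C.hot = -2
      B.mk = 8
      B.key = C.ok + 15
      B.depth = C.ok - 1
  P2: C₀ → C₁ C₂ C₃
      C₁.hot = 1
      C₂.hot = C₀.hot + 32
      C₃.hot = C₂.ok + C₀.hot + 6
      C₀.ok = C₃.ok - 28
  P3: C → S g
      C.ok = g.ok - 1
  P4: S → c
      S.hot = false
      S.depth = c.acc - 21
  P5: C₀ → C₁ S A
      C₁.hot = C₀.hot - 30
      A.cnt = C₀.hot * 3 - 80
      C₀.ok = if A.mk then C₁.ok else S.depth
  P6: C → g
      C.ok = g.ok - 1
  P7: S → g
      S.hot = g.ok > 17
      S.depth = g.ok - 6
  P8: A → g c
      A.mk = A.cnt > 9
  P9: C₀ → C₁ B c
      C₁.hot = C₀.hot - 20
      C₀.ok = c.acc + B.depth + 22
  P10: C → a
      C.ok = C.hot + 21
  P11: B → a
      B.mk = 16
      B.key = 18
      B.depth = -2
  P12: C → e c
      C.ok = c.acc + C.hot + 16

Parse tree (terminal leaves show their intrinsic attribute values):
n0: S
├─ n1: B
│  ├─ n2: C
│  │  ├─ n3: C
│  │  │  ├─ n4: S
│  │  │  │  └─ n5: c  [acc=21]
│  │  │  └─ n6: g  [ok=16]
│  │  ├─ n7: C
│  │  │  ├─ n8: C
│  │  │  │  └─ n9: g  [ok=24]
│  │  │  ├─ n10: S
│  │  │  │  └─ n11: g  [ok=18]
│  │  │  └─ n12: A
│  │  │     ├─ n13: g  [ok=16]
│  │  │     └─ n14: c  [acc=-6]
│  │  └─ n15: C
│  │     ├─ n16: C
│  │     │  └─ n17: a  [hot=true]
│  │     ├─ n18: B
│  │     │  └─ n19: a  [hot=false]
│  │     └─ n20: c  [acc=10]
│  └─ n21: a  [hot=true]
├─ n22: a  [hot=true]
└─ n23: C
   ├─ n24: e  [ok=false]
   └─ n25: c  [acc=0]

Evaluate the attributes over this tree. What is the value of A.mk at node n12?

1. n2.hot = -2  [-2]
2. n3.hot = 1  [1]
3. n5.acc = 21  [terminal]
4. n4.hot = false  [false]
5. n4.depth = 0  [c.acc - 21]
6. n6.ok = 16  [terminal]
7. n3.ok = 15  [g.ok - 1]
8. n7.hot = 30  [C₀.hot + 32]
9. n8.hot = 0  [C₀.hot - 30]
10. n9.ok = 24  [terminal]
11. n8.ok = 23  [g.ok - 1]
12. n11.ok = 18  [terminal]
13. n10.hot = true  [g.ok > 17]
14. n10.depth = 12  [g.ok - 6]
15. n12.cnt = 10  [C₀.hot * 3 - 80]
16. n13.ok = 16  [terminal]
17. n14.acc = -6  [terminal]
18. n12.mk = true  [A.cnt > 9]
19. n7.ok = 23  [if A.mk then C₁.ok else S.depth]
20. n15.hot = 27  [C₂.ok + C₀.hot + 6]
21. n16.hot = 7  [C₀.hot - 20]
22. n17.hot = true  [terminal]
23. n16.ok = 28  [C.hot + 21]
24. n19.hot = false  [terminal]
25. n18.mk = 16  [16]
26. n18.key = 18  [18]
27. n18.depth = -2  [-2]
28. n20.acc = 10  [terminal]
29. n15.ok = 30  [c.acc + B.depth + 22]
30. n2.ok = 2  [C₃.ok - 28]
31. n21.hot = true  [terminal]
32. n1.mk = 8  [8]
33. n1.key = 17  [C.ok + 15]
34. n1.depth = 1  [C.ok - 1]
35. n22.hot = true  [terminal]
36. n23.hot = 14  [B.mk * -2 + 30]
37. n24.ok = false  [terminal]
38. n25.acc = 0  [terminal]
39. n23.ok = 30  [c.acc + C.hot + 16]
40. n0.hot = false  [not a.hot]
41. n0.depth = 14  [B.mk + C.ok - 24]

true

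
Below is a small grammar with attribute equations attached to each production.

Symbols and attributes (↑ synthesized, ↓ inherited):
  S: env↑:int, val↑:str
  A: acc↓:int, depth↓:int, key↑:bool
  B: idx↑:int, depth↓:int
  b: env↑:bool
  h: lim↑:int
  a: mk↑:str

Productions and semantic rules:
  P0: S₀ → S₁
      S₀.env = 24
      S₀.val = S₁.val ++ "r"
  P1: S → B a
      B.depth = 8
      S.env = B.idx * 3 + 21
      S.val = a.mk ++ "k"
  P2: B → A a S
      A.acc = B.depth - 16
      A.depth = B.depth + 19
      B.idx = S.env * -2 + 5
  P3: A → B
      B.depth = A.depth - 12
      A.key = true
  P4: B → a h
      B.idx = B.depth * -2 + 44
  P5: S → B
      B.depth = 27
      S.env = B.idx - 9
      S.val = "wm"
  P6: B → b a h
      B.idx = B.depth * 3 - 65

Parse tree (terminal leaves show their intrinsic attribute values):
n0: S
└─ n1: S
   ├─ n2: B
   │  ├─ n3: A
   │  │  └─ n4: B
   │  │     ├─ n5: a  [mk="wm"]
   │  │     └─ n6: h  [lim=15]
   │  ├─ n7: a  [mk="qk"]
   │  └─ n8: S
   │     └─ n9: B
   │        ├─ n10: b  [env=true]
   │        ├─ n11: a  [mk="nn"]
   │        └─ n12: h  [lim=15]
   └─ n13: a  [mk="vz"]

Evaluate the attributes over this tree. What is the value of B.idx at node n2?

1. n2.depth = 8  [8]
2. n3.acc = -8  [B.depth - 16]
3. n3.depth = 27  [B.depth + 19]
4. n4.depth = 15  [A.depth - 12]
5. n5.mk = "wm"  [terminal]
6. n6.lim = 15  [terminal]
7. n4.idx = 14  [B.depth * -2 + 44]
8. n3.key = true  [true]
9. n7.mk = "qk"  [terminal]
10. n9.depth = 27  [27]
11. n10.env = true  [terminal]
12. n11.mk = "nn"  [terminal]
13. n12.lim = 15  [terminal]
14. n9.idx = 16  [B.depth * 3 - 65]
15. n8.env = 7  [B.idx - 9]
16. n8.val = "wm"  ["wm"]
17. n2.idx = -9  [S.env * -2 + 5]
18. n13.mk = "vz"  [terminal]
19. n1.env = -6  [B.idx * 3 + 21]
20. n1.val = "vzk"  [a.mk ++ "k"]
21. n0.env = 24  [24]
22. n0.val = "vzkr"  [S₁.val ++ "r"]

-9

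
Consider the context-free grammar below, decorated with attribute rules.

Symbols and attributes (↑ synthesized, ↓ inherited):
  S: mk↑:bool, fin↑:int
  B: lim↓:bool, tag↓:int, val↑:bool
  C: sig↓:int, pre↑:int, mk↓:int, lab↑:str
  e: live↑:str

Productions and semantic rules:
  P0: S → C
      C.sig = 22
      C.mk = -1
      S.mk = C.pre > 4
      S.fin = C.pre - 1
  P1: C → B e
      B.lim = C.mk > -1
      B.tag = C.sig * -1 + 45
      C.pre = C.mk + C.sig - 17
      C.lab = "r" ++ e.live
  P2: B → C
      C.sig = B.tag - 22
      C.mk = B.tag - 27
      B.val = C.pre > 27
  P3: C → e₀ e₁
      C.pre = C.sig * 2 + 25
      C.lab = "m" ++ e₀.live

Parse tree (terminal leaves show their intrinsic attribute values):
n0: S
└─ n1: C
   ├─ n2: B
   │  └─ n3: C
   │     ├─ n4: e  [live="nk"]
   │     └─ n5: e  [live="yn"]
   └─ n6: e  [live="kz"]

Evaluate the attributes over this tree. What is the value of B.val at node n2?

1. n1.sig = 22  [22]
2. n1.mk = -1  [-1]
3. n2.lim = false  [C.mk > -1]
4. n2.tag = 23  [C.sig * -1 + 45]
5. n3.sig = 1  [B.tag - 22]
6. n3.mk = -4  [B.tag - 27]
7. n4.live = "nk"  [terminal]
8. n5.live = "yn"  [terminal]
9. n3.pre = 27  [C.sig * 2 + 25]
10. n3.lab = "mnk"  ["m" ++ e₀.live]
11. n2.val = false  [C.pre > 27]
12. n6.live = "kz"  [terminal]
13. n1.pre = 4  [C.mk + C.sig - 17]
14. n1.lab = "rkz"  ["r" ++ e.live]
15. n0.mk = false  [C.pre > 4]
16. n0.fin = 3  [C.pre - 1]

false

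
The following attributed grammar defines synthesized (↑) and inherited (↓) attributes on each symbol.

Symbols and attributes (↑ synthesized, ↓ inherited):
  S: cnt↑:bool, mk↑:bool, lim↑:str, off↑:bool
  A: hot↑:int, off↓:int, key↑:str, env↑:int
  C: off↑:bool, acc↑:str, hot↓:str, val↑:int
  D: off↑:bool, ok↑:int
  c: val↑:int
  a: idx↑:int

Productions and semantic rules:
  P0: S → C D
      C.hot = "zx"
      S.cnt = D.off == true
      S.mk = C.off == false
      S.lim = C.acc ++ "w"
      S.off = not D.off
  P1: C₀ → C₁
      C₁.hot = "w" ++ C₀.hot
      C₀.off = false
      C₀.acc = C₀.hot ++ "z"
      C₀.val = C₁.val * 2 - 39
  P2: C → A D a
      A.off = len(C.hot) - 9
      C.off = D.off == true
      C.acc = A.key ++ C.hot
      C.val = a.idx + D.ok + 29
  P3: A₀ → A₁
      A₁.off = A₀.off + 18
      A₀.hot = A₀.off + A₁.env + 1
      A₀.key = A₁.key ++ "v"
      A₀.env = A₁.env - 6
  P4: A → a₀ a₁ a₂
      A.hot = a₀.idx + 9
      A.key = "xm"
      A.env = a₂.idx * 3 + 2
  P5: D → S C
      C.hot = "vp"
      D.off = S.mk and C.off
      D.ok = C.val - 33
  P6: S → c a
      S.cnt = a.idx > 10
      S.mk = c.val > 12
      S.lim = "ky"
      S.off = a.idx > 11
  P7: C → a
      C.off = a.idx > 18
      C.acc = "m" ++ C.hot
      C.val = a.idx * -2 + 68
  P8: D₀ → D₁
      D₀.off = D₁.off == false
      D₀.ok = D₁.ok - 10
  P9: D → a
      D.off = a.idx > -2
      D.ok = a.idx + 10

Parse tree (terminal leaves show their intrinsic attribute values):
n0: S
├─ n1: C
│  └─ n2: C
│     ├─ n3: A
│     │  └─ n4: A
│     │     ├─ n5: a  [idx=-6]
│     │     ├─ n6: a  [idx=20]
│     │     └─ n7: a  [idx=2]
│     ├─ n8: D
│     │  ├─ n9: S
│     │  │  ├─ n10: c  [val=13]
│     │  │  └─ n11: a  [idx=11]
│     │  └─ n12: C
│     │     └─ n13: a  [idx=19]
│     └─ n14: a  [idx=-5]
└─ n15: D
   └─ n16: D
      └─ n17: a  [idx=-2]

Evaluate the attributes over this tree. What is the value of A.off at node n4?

12

1. n1.hot = "zx"  ["zx"]
2. n2.hot = "wzx"  ["w" ++ C₀.hot]
3. n3.off = -6  [len(C.hot) - 9]
4. n4.off = 12  [A₀.off + 18]
5. n5.idx = -6  [terminal]
6. n6.idx = 20  [terminal]
7. n7.idx = 2  [terminal]
8. n4.hot = 3  [a₀.idx + 9]
9. n4.key = "xm"  ["xm"]
10. n4.env = 8  [a₂.idx * 3 + 2]
11. n3.hot = 3  [A₀.off + A₁.env + 1]
12. n3.key = "xmv"  [A₁.key ++ "v"]
13. n3.env = 2  [A₁.env - 6]
14. n10.val = 13  [terminal]
15. n11.idx = 11  [terminal]
16. n9.cnt = true  [a.idx > 10]
17. n9.mk = true  [c.val > 12]
18. n9.lim = "ky"  ["ky"]
19. n9.off = false  [a.idx > 11]
20. n12.hot = "vp"  ["vp"]
21. n13.idx = 19  [terminal]
22. n12.off = true  [a.idx > 18]
23. n12.acc = "mvp"  ["m" ++ C.hot]
24. n12.val = 30  [a.idx * -2 + 68]
25. n8.off = true  [S.mk and C.off]
26. n8.ok = -3  [C.val - 33]
27. n14.idx = -5  [terminal]
28. n2.off = true  [D.off == true]
29. n2.acc = "xmvwzx"  [A.key ++ C.hot]
30. n2.val = 21  [a.idx + D.ok + 29]
31. n1.off = false  [false]
32. n1.acc = "zxz"  [C₀.hot ++ "z"]
33. n1.val = 3  [C₁.val * 2 - 39]
34. n17.idx = -2  [terminal]
35. n16.off = false  [a.idx > -2]
36. n16.ok = 8  [a.idx + 10]
37. n15.off = true  [D₁.off == false]
38. n15.ok = -2  [D₁.ok - 10]
39. n0.cnt = true  [D.off == true]
40. n0.mk = true  [C.off == false]
41. n0.lim = "zxzw"  [C.acc ++ "w"]
42. n0.off = false  [not D.off]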